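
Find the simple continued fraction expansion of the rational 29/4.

[7; 4]

Run the Euclidean algorithm on 29 and 4; the successive quotients are the partial quotients a_0, a_1, ... (each step inverts the fractional part left over by the previous one):
  29 = 7*4 + 1, so a_0 = 7.
  4 = 4*1 + 0, so a_1 = 4.
The remainder reaches 0 after 2 divisions, so the expansion has 2 partial quotients, read off in order.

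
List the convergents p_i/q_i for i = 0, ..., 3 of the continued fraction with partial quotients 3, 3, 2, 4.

Using the convergent recurrence p_i = a_i*p_{i-1} + p_{i-2}, q_i = a_i*q_{i-1} + q_{i-2} with p_{-2}=0, p_{-1}=1, q_{-2}=1, q_{-1}=0:
  i=0: a_0=3, p_0 = 3*1 + 0 = 3, q_0 = 3*0 + 1 = 1.
  i=1: a_1=3, p_1 = 3*3 + 1 = 10, q_1 = 3*1 + 0 = 3.
  i=2: a_2=2, p_2 = 2*10 + 3 = 23, q_2 = 2*3 + 1 = 7.
  i=3: a_3=4, p_3 = 4*23 + 10 = 102, q_3 = 4*7 + 3 = 31.

3/1, 10/3, 23/7, 102/31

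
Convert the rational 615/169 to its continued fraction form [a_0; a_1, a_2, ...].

[3; 1, 1, 1, 3, 2, 1, 4]

Run the Euclidean algorithm on 615 and 169; the successive quotients are the partial quotients a_0, a_1, ... (each step inverts the fractional part left over by the previous one):
  615 = 3*169 + 108, so a_0 = 3.
  169 = 1*108 + 61, so a_1 = 1.
  108 = 1*61 + 47, so a_2 = 1.
  61 = 1*47 + 14, so a_3 = 1.
  47 = 3*14 + 5, so a_4 = 3.
  14 = 2*5 + 4, so a_5 = 2.
  5 = 1*4 + 1, so a_6 = 1.
  4 = 4*1 + 0, so a_7 = 4.
The remainder reaches 0 after 8 divisions, so the expansion has 8 partial quotients, read off in order.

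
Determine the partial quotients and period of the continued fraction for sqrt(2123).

Write x_i = (sqrt(2123) + m_i)/d_i with (m_0, d_0) = (0, 1). a_0 = floor(sqrt(2123)) = 46, since 46^2 = 2116 <= 2123 < 2209 = 47^2.
Iterate m_{i+1} = d_i*a_i - m_i, d_{i+1} = (2123 - m_{i+1}^2)/d_i, a_{i+1} = floor((a_0 + m_{i+1})/d_{i+1}):
  m_1 = 1*46 - 0 = 46, d_1 = (2123 - 46^2)/1 = 7/1 = 7, a_1 = floor((46 + 46)/7) = 13.
  m_2 = 7*13 - 46 = 45, d_2 = (2123 - 45^2)/7 = 98/7 = 14, a_2 = floor((46 + 45)/14) = 6.
  m_3 = 14*6 - 45 = 39, d_3 = (2123 - 39^2)/14 = 602/14 = 43, a_3 = floor((46 + 39)/43) = 1.
  m_4 = 43*1 - 39 = 4, d_4 = (2123 - 4^2)/43 = 2107/43 = 49, a_4 = floor((46 + 4)/49) = 1.
  m_5 = 49*1 - 4 = 45, d_5 = (2123 - 45^2)/49 = 98/49 = 2, a_5 = floor((46 + 45)/2) = 45.
  m_6 = 2*45 - 45 = 45, d_6 = (2123 - 45^2)/2 = 98/2 = 49, a_6 = floor((46 + 45)/49) = 1.
  m_7 = 49*1 - 45 = 4, d_7 = (2123 - 4^2)/49 = 2107/49 = 43, a_7 = floor((46 + 4)/43) = 1.
  m_8 = 43*1 - 4 = 39, d_8 = (2123 - 39^2)/43 = 602/43 = 14, a_8 = floor((46 + 39)/14) = 6.
  m_9 = 14*6 - 39 = 45, d_9 = (2123 - 45^2)/14 = 98/14 = 7, a_9 = floor((46 + 45)/7) = 13.
  m_10 = 7*13 - 45 = 46, d_10 = (2123 - 46^2)/7 = 7/7 = 1, a_10 = floor((46 + 46)/1) = 92.
  m_11 = 1*92 - 46 = 46, d_11 = (2123 - 46^2)/1 = 7/1 = 7: (m_11, d_11) = (m_1, d_1) = (46, 7), so from here the quotients repeat a_1, ..., a_10; the period length is 10.
Hence the expansion of sqrt(2123) is a_0 = 46 followed by the repeating block 13, 6, 1, 1, 45, 1, 1, 6, 13, 92 (period 10).

[46; (13, 6, 1, 1, 45, 1, 1, 6, 13, 92)]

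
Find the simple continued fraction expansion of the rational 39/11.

[3; 1, 1, 5]

Run the Euclidean algorithm on 39 and 11; the successive quotients are the partial quotients a_0, a_1, ... (each step inverts the fractional part left over by the previous one):
  39 = 3*11 + 6, so a_0 = 3.
  11 = 1*6 + 5, so a_1 = 1.
  6 = 1*5 + 1, so a_2 = 1.
  5 = 5*1 + 0, so a_3 = 5.
The remainder reaches 0 after 4 divisions, so the expansion has 4 partial quotients, read off in order.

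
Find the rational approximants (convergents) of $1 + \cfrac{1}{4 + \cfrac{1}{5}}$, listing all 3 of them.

1/1, 5/4, 26/21

Using the convergent recurrence p_i = a_i*p_{i-1} + p_{i-2}, q_i = a_i*q_{i-1} + q_{i-2} with p_{-2}=0, p_{-1}=1, q_{-2}=1, q_{-1}=0:
  i=0: a_0=1, p_0 = 1*1 + 0 = 1, q_0 = 1*0 + 1 = 1.
  i=1: a_1=4, p_1 = 4*1 + 1 = 5, q_1 = 4*1 + 0 = 4.
  i=2: a_2=5, p_2 = 5*5 + 1 = 26, q_2 = 5*4 + 1 = 21.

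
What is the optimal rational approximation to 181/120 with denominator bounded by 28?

3/2

Expand x = 181/120 as a continued fraction with the Euclidean algorithm:
  181 = 1*120 + 61, so a_0 = 1.
  120 = 1*61 + 59, so a_1 = 1.
  61 = 1*59 + 2, so a_2 = 1.
  59 = 29*2 + 1, so a_3 = 29.
  2 = 2*1 + 0, so a_4 = 2.
so x = [1; 1, 1, 29, 2].
Convergents (p_i = a_i*p_{i-1} + p_{i-2}, q_i = a_i*q_{i-1} + q_{i-2} with p_{-2}=0, p_{-1}=1, q_{-2}=1, q_{-1}=0), until the denominator exceeds 28:
  i=0: a_0=1, p_0 = 1*1 + 0 = 1, q_0 = 1*0 + 1 = 1.
  i=1: a_1=1, p_1 = 1*1 + 1 = 2, q_1 = 1*1 + 0 = 1.
  i=2: a_2=1, p_2 = 1*2 + 1 = 3, q_2 = 1*1 + 1 = 2.
  i=3: a_3=29, p_3 = 29*3 + 2 = 89, q_3 = 29*2 + 1 = 59.
q_3 = 59 > 28, so the last convergent with denominator <= 28 is p_2/q_2 = 3/2.
The closest fraction with denominator <= 28 is either p_2/q_2 or the intermediate fraction (k*p_2 + p_1)/(k*q_2 + q_1) with the largest k >= 1 whose denominator stays <= 28; these approach x as k grows, and every other convergent or intermediate fraction in range is farther away.
Largest k: floor((28 - q_1)/q_2) = floor((28 - 1)/2) = 13.
That gives (13*3 + 2)/(13*2 + 1) = 41/27.
Compare the errors: |x - 3/2| = |181*2 - 3*120|/(120*2) = 2/240, and |x - 41/27| = |181*27 - 41*120|/(120*27) = 33/3240.
Cross-multiplying, 2*3240 = 6480 < 7920 = 33*240, so 2/240 is smaller: the convergent 3/2 is closer to x than 41/27.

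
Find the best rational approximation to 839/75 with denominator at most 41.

Expand x = 839/75 as a continued fraction with the Euclidean algorithm:
  839 = 11*75 + 14, so a_0 = 11.
  75 = 5*14 + 5, so a_1 = 5.
  14 = 2*5 + 4, so a_2 = 2.
  5 = 1*4 + 1, so a_3 = 1.
  4 = 4*1 + 0, so a_4 = 4.
so x = [11; 5, 2, 1, 4].
Convergents (p_i = a_i*p_{i-1} + p_{i-2}, q_i = a_i*q_{i-1} + q_{i-2} with p_{-2}=0, p_{-1}=1, q_{-2}=1, q_{-1}=0), until the denominator exceeds 41:
  i=0: a_0=11, p_0 = 11*1 + 0 = 11, q_0 = 11*0 + 1 = 1.
  i=1: a_1=5, p_1 = 5*11 + 1 = 56, q_1 = 5*1 + 0 = 5.
  i=2: a_2=2, p_2 = 2*56 + 11 = 123, q_2 = 2*5 + 1 = 11.
  i=3: a_3=1, p_3 = 1*123 + 56 = 179, q_3 = 1*11 + 5 = 16.
  i=4: a_4=4, p_4 = 4*179 + 123 = 839, q_4 = 4*16 + 11 = 75.
q_4 = 75 > 41, so the last convergent with denominator <= 41 is p_3/q_3 = 179/16.
The closest fraction with denominator <= 41 is either p_3/q_3 or the intermediate fraction (k*p_3 + p_2)/(k*q_3 + q_2) with the largest k >= 1 whose denominator stays <= 41; these approach x as k grows, and every other convergent or intermediate fraction in range is farther away.
Largest k: floor((41 - q_2)/q_3) = floor((41 - 11)/16) = 1.
That gives (1*179 + 123)/(1*16 + 11) = 302/27.
Compare the errors: |x - 179/16| = |839*16 - 179*75|/(75*16) = 1/1200, and |x - 302/27| = |839*27 - 302*75|/(75*27) = 3/2025.
Cross-multiplying, 1*2025 = 2025 < 3600 = 3*1200, so 1/1200 is smaller: the convergent 179/16 is closer to x than 302/27.

179/16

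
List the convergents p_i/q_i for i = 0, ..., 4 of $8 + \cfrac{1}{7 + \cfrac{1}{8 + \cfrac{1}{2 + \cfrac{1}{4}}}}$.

8/1, 57/7, 464/57, 985/121, 4404/541

Using the convergent recurrence p_i = a_i*p_{i-1} + p_{i-2}, q_i = a_i*q_{i-1} + q_{i-2} with p_{-2}=0, p_{-1}=1, q_{-2}=1, q_{-1}=0:
  i=0: a_0=8, p_0 = 8*1 + 0 = 8, q_0 = 8*0 + 1 = 1.
  i=1: a_1=7, p_1 = 7*8 + 1 = 57, q_1 = 7*1 + 0 = 7.
  i=2: a_2=8, p_2 = 8*57 + 8 = 464, q_2 = 8*7 + 1 = 57.
  i=3: a_3=2, p_3 = 2*464 + 57 = 985, q_3 = 2*57 + 7 = 121.
  i=4: a_4=4, p_4 = 4*985 + 464 = 4404, q_4 = 4*121 + 57 = 541.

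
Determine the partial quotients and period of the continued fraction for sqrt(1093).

Write x_i = (sqrt(1093) + m_i)/d_i with (m_0, d_0) = (0, 1). a_0 = floor(sqrt(1093)) = 33, since 33^2 = 1089 <= 1093 < 1156 = 34^2.
Iterate m_{i+1} = d_i*a_i - m_i, d_{i+1} = (1093 - m_{i+1}^2)/d_i, a_{i+1} = floor((a_0 + m_{i+1})/d_{i+1}):
  m_1 = 1*33 - 0 = 33, d_1 = (1093 - 33^2)/1 = 4/1 = 4, a_1 = floor((33 + 33)/4) = 16.
  m_2 = 4*16 - 33 = 31, d_2 = (1093 - 31^2)/4 = 132/4 = 33, a_2 = floor((33 + 31)/33) = 1.
  m_3 = 33*1 - 31 = 2, d_3 = (1093 - 2^2)/33 = 1089/33 = 33, a_3 = floor((33 + 2)/33) = 1.
  m_4 = 33*1 - 2 = 31, d_4 = (1093 - 31^2)/33 = 132/33 = 4, a_4 = floor((33 + 31)/4) = 16.
  m_5 = 4*16 - 31 = 33, d_5 = (1093 - 33^2)/4 = 4/4 = 1, a_5 = floor((33 + 33)/1) = 66.
  m_6 = 1*66 - 33 = 33, d_6 = (1093 - 33^2)/1 = 4/1 = 4: (m_6, d_6) = (m_1, d_1) = (33, 4), so from here the quotients repeat a_1, ..., a_5; the period length is 5.
Hence the expansion of sqrt(1093) is a_0 = 33 followed by the repeating block 16, 1, 1, 16, 66 (period 5).

[33; (16, 1, 1, 16, 66)]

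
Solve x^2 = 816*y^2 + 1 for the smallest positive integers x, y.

First expand sqrt(816) as a continued fraction. With x_i = (sqrt(816) + m_i)/d_i and (m_0, d_0) = (0, 1): a_0 = floor(sqrt(816)) = 28, since 28^2 = 784 <= 816 < 841 = 29^2.
Iterate m_{i+1} = d_i*a_i - m_i, d_{i+1} = (816 - m_{i+1}^2)/d_i, a_{i+1} = floor((a_0 + m_{i+1})/d_{i+1}):
  m_1 = 1*28 - 0 = 28, d_1 = (816 - 28^2)/1 = 32/1 = 32, a_1 = floor((28 + 28)/32) = 1.
  m_2 = 32*1 - 28 = 4, d_2 = (816 - 4^2)/32 = 800/32 = 25, a_2 = floor((28 + 4)/25) = 1.
  m_3 = 25*1 - 4 = 21, d_3 = (816 - 21^2)/25 = 375/25 = 15, a_3 = floor((28 + 21)/15) = 3.
  m_4 = 15*3 - 21 = 24, d_4 = (816 - 24^2)/15 = 240/15 = 16, a_4 = floor((28 + 24)/16) = 3.
  m_5 = 16*3 - 24 = 24, d_5 = (816 - 24^2)/16 = 240/16 = 15, a_5 = floor((28 + 24)/15) = 3.
  m_6 = 15*3 - 24 = 21, d_6 = (816 - 21^2)/15 = 375/15 = 25, a_6 = floor((28 + 21)/25) = 1.
  m_7 = 25*1 - 21 = 4, d_7 = (816 - 4^2)/25 = 800/25 = 32, a_7 = floor((28 + 4)/32) = 1.
  m_8 = 32*1 - 4 = 28, d_8 = (816 - 28^2)/32 = 32/32 = 1, a_8 = floor((28 + 28)/1) = 56.
  m_9 = 1*56 - 28 = 28, d_9 = (816 - 28^2)/1 = 32/1 = 32: (m_9, d_9) = (m_1, d_1) = (28, 32), so from here the quotients repeat a_1, ..., a_8; the period length is 8.
So sqrt(816) = [28; (1, 1, 3, 3, 3, 1, 1, 56)] with period length k = 8.
k is even, so the fundamental solution of x^2 - 816y^2 = 1 is (p_{k-1}, q_{k-1}) = (p_7, q_7); compute convergents through index 7.
Convergents (p_i = a_i*p_{i-1} + p_{i-2}, q_i = a_i*q_{i-1} + q_{i-2} with p_{-2}=0, p_{-1}=1, q_{-2}=1, q_{-1}=0):
  i=0: a_0=28, p_0 = 28*1 + 0 = 28, q_0 = 28*0 + 1 = 1.
  i=1: a_1=1, p_1 = 1*28 + 1 = 29, q_1 = 1*1 + 0 = 1.
  i=2: a_2=1, p_2 = 1*29 + 28 = 57, q_2 = 1*1 + 1 = 2.
  i=3: a_3=3, p_3 = 3*57 + 29 = 200, q_3 = 3*2 + 1 = 7.
  i=4: a_4=3, p_4 = 3*200 + 57 = 657, q_4 = 3*7 + 2 = 23.
  i=5: a_5=3, p_5 = 3*657 + 200 = 2171, q_5 = 3*23 + 7 = 76.
  i=6: a_6=1, p_6 = 1*2171 + 657 = 2828, q_6 = 1*76 + 23 = 99.
  i=7: a_7=1, p_7 = 1*2828 + 2171 = 4999, q_7 = 1*99 + 76 = 175.
Check: 4999^2 - 816*175^2 = 24990001 - 24990000 = 1, so (x, y) = (4999, 175) solves the equation, and by the theorem it is the least positive solution.

(x, y) = (4999, 175)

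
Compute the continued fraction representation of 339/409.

Run the Euclidean algorithm on 339 and 409; the successive quotients are the partial quotients a_0, a_1, ... (each step inverts the fractional part left over by the previous one):
  339 = 0*409 + 339, so a_0 = 0.
  409 = 1*339 + 70, so a_1 = 1.
  339 = 4*70 + 59, so a_2 = 4.
  70 = 1*59 + 11, so a_3 = 1.
  59 = 5*11 + 4, so a_4 = 5.
  11 = 2*4 + 3, so a_5 = 2.
  4 = 1*3 + 1, so a_6 = 1.
  3 = 3*1 + 0, so a_7 = 3.
The remainder reaches 0 after 8 divisions, so the expansion has 8 partial quotients, read off in order.

[0; 1, 4, 1, 5, 2, 1, 3]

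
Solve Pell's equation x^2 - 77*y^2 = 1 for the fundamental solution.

(x, y) = (351, 40)

First expand sqrt(77) as a continued fraction. With x_i = (sqrt(77) + m_i)/d_i and (m_0, d_0) = (0, 1): a_0 = floor(sqrt(77)) = 8, since 8^2 = 64 <= 77 < 81 = 9^2.
Iterate m_{i+1} = d_i*a_i - m_i, d_{i+1} = (77 - m_{i+1}^2)/d_i, a_{i+1} = floor((a_0 + m_{i+1})/d_{i+1}):
  m_1 = 1*8 - 0 = 8, d_1 = (77 - 8^2)/1 = 13/1 = 13, a_1 = floor((8 + 8)/13) = 1.
  m_2 = 13*1 - 8 = 5, d_2 = (77 - 5^2)/13 = 52/13 = 4, a_2 = floor((8 + 5)/4) = 3.
  m_3 = 4*3 - 5 = 7, d_3 = (77 - 7^2)/4 = 28/4 = 7, a_3 = floor((8 + 7)/7) = 2.
  m_4 = 7*2 - 7 = 7, d_4 = (77 - 7^2)/7 = 28/7 = 4, a_4 = floor((8 + 7)/4) = 3.
  m_5 = 4*3 - 7 = 5, d_5 = (77 - 5^2)/4 = 52/4 = 13, a_5 = floor((8 + 5)/13) = 1.
  m_6 = 13*1 - 5 = 8, d_6 = (77 - 8^2)/13 = 13/13 = 1, a_6 = floor((8 + 8)/1) = 16.
  m_7 = 1*16 - 8 = 8, d_7 = (77 - 8^2)/1 = 13/1 = 13: (m_7, d_7) = (m_1, d_1) = (8, 13), so from here the quotients repeat a_1, ..., a_6; the period length is 6.
So sqrt(77) = [8; (1, 3, 2, 3, 1, 16)] with period length k = 6.
k is even, so the fundamental solution of x^2 - 77y^2 = 1 is (p_{k-1}, q_{k-1}) = (p_5, q_5); compute convergents through index 5.
Convergents (p_i = a_i*p_{i-1} + p_{i-2}, q_i = a_i*q_{i-1} + q_{i-2} with p_{-2}=0, p_{-1}=1, q_{-2}=1, q_{-1}=0):
  i=0: a_0=8, p_0 = 8*1 + 0 = 8, q_0 = 8*0 + 1 = 1.
  i=1: a_1=1, p_1 = 1*8 + 1 = 9, q_1 = 1*1 + 0 = 1.
  i=2: a_2=3, p_2 = 3*9 + 8 = 35, q_2 = 3*1 + 1 = 4.
  i=3: a_3=2, p_3 = 2*35 + 9 = 79, q_3 = 2*4 + 1 = 9.
  i=4: a_4=3, p_4 = 3*79 + 35 = 272, q_4 = 3*9 + 4 = 31.
  i=5: a_5=1, p_5 = 1*272 + 79 = 351, q_5 = 1*31 + 9 = 40.
Check: 351^2 - 77*40^2 = 123201 - 123200 = 1, so (x, y) = (351, 40) solves the equation, and by the theorem it is the least positive solution.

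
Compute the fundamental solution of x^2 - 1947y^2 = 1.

(x, y) = (353, 8)

First expand sqrt(1947) as a continued fraction. With x_i = (sqrt(1947) + m_i)/d_i and (m_0, d_0) = (0, 1): a_0 = floor(sqrt(1947)) = 44, since 44^2 = 1936 <= 1947 < 2025 = 45^2.
Iterate m_{i+1} = d_i*a_i - m_i, d_{i+1} = (1947 - m_{i+1}^2)/d_i, a_{i+1} = floor((a_0 + m_{i+1})/d_{i+1}):
  m_1 = 1*44 - 0 = 44, d_1 = (1947 - 44^2)/1 = 11/1 = 11, a_1 = floor((44 + 44)/11) = 8.
  m_2 = 11*8 - 44 = 44, d_2 = (1947 - 44^2)/11 = 11/11 = 1, a_2 = floor((44 + 44)/1) = 88.
  m_3 = 1*88 - 44 = 44, d_3 = (1947 - 44^2)/1 = 11/1 = 11: (m_3, d_3) = (m_1, d_1) = (44, 11), so from here the quotients repeat a_1, a_2; the period length is 2.
So sqrt(1947) = [44; (8, 88)] with period length k = 2.
k is even, so the fundamental solution of x^2 - 1947y^2 = 1 is (p_{k-1}, q_{k-1}) = (p_1, q_1); compute convergents through index 1.
Convergents (p_i = a_i*p_{i-1} + p_{i-2}, q_i = a_i*q_{i-1} + q_{i-2} with p_{-2}=0, p_{-1}=1, q_{-2}=1, q_{-1}=0):
  i=0: a_0=44, p_0 = 44*1 + 0 = 44, q_0 = 44*0 + 1 = 1.
  i=1: a_1=8, p_1 = 8*44 + 1 = 353, q_1 = 8*1 + 0 = 8.
Check: 353^2 - 1947*8^2 = 124609 - 124608 = 1, so (x, y) = (353, 8) solves the equation, and by the theorem it is the least positive solution.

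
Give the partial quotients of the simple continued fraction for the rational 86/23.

[3; 1, 2, 1, 5]

Run the Euclidean algorithm on 86 and 23; the successive quotients are the partial quotients a_0, a_1, ... (each step inverts the fractional part left over by the previous one):
  86 = 3*23 + 17, so a_0 = 3.
  23 = 1*17 + 6, so a_1 = 1.
  17 = 2*6 + 5, so a_2 = 2.
  6 = 1*5 + 1, so a_3 = 1.
  5 = 5*1 + 0, so a_4 = 5.
The remainder reaches 0 after 5 divisions, so the expansion has 5 partial quotients, read off in order.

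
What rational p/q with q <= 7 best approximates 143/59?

17/7

Expand x = 143/59 as a continued fraction with the Euclidean algorithm:
  143 = 2*59 + 25, so a_0 = 2.
  59 = 2*25 + 9, so a_1 = 2.
  25 = 2*9 + 7, so a_2 = 2.
  9 = 1*7 + 2, so a_3 = 1.
  7 = 3*2 + 1, so a_4 = 3.
  2 = 2*1 + 0, so a_5 = 2.
so x = [2; 2, 2, 1, 3, 2].
Convergents (p_i = a_i*p_{i-1} + p_{i-2}, q_i = a_i*q_{i-1} + q_{i-2} with p_{-2}=0, p_{-1}=1, q_{-2}=1, q_{-1}=0), until the denominator exceeds 7:
  i=0: a_0=2, p_0 = 2*1 + 0 = 2, q_0 = 2*0 + 1 = 1.
  i=1: a_1=2, p_1 = 2*2 + 1 = 5, q_1 = 2*1 + 0 = 2.
  i=2: a_2=2, p_2 = 2*5 + 2 = 12, q_2 = 2*2 + 1 = 5.
  i=3: a_3=1, p_3 = 1*12 + 5 = 17, q_3 = 1*5 + 2 = 7.
  i=4: a_4=3, p_4 = 3*17 + 12 = 63, q_4 = 3*7 + 5 = 26.
q_4 = 26 > 7, so the last convergent with denominator <= 7 is p_3/q_3 = 17/7.
The closest fraction with denominator <= 7 is either p_3/q_3 or the intermediate fraction (k*p_3 + p_2)/(k*q_3 + q_2) with the largest k >= 1 whose denominator stays <= 7; these approach x as k grows, and every other convergent or intermediate fraction in range is farther away.
Largest k: floor((7 - q_2)/q_3) = floor((7 - 5)/7) = 0.
Since k = 0, no intermediate fraction beyond p_3/q_3 has denominator <= 7, so the convergent 17/7 is the closest (its error is |143*7 - 17*59|/(59*7) = 2/413).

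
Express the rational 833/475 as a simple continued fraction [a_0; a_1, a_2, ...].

[1; 1, 3, 16, 1, 2, 2]

Run the Euclidean algorithm on 833 and 475; the successive quotients are the partial quotients a_0, a_1, ... (each step inverts the fractional part left over by the previous one):
  833 = 1*475 + 358, so a_0 = 1.
  475 = 1*358 + 117, so a_1 = 1.
  358 = 3*117 + 7, so a_2 = 3.
  117 = 16*7 + 5, so a_3 = 16.
  7 = 1*5 + 2, so a_4 = 1.
  5 = 2*2 + 1, so a_5 = 2.
  2 = 2*1 + 0, so a_6 = 2.
The remainder reaches 0 after 7 divisions, so the expansion has 7 partial quotients, read off in order.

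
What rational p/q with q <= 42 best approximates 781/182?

Expand x = 781/182 as a continued fraction with the Euclidean algorithm:
  781 = 4*182 + 53, so a_0 = 4.
  182 = 3*53 + 23, so a_1 = 3.
  53 = 2*23 + 7, so a_2 = 2.
  23 = 3*7 + 2, so a_3 = 3.
  7 = 3*2 + 1, so a_4 = 3.
  2 = 2*1 + 0, so a_5 = 2.
so x = [4; 3, 2, 3, 3, 2].
Convergents (p_i = a_i*p_{i-1} + p_{i-2}, q_i = a_i*q_{i-1} + q_{i-2} with p_{-2}=0, p_{-1}=1, q_{-2}=1, q_{-1}=0), until the denominator exceeds 42:
  i=0: a_0=4, p_0 = 4*1 + 0 = 4, q_0 = 4*0 + 1 = 1.
  i=1: a_1=3, p_1 = 3*4 + 1 = 13, q_1 = 3*1 + 0 = 3.
  i=2: a_2=2, p_2 = 2*13 + 4 = 30, q_2 = 2*3 + 1 = 7.
  i=3: a_3=3, p_3 = 3*30 + 13 = 103, q_3 = 3*7 + 3 = 24.
  i=4: a_4=3, p_4 = 3*103 + 30 = 339, q_4 = 3*24 + 7 = 79.
q_4 = 79 > 42, so the last convergent with denominator <= 42 is p_3/q_3 = 103/24.
The closest fraction with denominator <= 42 is either p_3/q_3 or the intermediate fraction (k*p_3 + p_2)/(k*q_3 + q_2) with the largest k >= 1 whose denominator stays <= 42; these approach x as k grows, and every other convergent or intermediate fraction in range is farther away.
Largest k: floor((42 - q_2)/q_3) = floor((42 - 7)/24) = 1.
That gives (1*103 + 30)/(1*24 + 7) = 133/31.
Compare the errors: |x - 103/24| = |781*24 - 103*182|/(182*24) = 2/4368, and |x - 133/31| = |781*31 - 133*182|/(182*31) = 5/5642.
Cross-multiplying, 2*5642 = 11284 < 21840 = 5*4368, so 2/4368 is smaller: the convergent 103/24 is closer to x than 133/31.

103/24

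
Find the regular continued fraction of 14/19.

Run the Euclidean algorithm on 14 and 19; the successive quotients are the partial quotients a_0, a_1, ... (each step inverts the fractional part left over by the previous one):
  14 = 0*19 + 14, so a_0 = 0.
  19 = 1*14 + 5, so a_1 = 1.
  14 = 2*5 + 4, so a_2 = 2.
  5 = 1*4 + 1, so a_3 = 1.
  4 = 4*1 + 0, so a_4 = 4.
The remainder reaches 0 after 5 divisions, so the expansion has 5 partial quotients, read off in order.

[0; 1, 2, 1, 4]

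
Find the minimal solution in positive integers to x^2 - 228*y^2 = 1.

(x, y) = (151, 10)

First expand sqrt(228) as a continued fraction. With x_i = (sqrt(228) + m_i)/d_i and (m_0, d_0) = (0, 1): a_0 = floor(sqrt(228)) = 15, since 15^2 = 225 <= 228 < 256 = 16^2.
Iterate m_{i+1} = d_i*a_i - m_i, d_{i+1} = (228 - m_{i+1}^2)/d_i, a_{i+1} = floor((a_0 + m_{i+1})/d_{i+1}):
  m_1 = 1*15 - 0 = 15, d_1 = (228 - 15^2)/1 = 3/1 = 3, a_1 = floor((15 + 15)/3) = 10.
  m_2 = 3*10 - 15 = 15, d_2 = (228 - 15^2)/3 = 3/3 = 1, a_2 = floor((15 + 15)/1) = 30.
  m_3 = 1*30 - 15 = 15, d_3 = (228 - 15^2)/1 = 3/1 = 3: (m_3, d_3) = (m_1, d_1) = (15, 3), so from here the quotients repeat a_1, a_2; the period length is 2.
So sqrt(228) = [15; (10, 30)] with period length k = 2.
k is even, so the fundamental solution of x^2 - 228y^2 = 1 is (p_{k-1}, q_{k-1}) = (p_1, q_1); compute convergents through index 1.
Convergents (p_i = a_i*p_{i-1} + p_{i-2}, q_i = a_i*q_{i-1} + q_{i-2} with p_{-2}=0, p_{-1}=1, q_{-2}=1, q_{-1}=0):
  i=0: a_0=15, p_0 = 15*1 + 0 = 15, q_0 = 15*0 + 1 = 1.
  i=1: a_1=10, p_1 = 10*15 + 1 = 151, q_1 = 10*1 + 0 = 10.
Check: 151^2 - 228*10^2 = 22801 - 22800 = 1, so (x, y) = (151, 10) solves the equation, and by the theorem it is the least positive solution.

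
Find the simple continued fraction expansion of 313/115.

[2; 1, 2, 1, 1, 2, 6]

Run the Euclidean algorithm on 313 and 115; the successive quotients are the partial quotients a_0, a_1, ... (each step inverts the fractional part left over by the previous one):
  313 = 2*115 + 83, so a_0 = 2.
  115 = 1*83 + 32, so a_1 = 1.
  83 = 2*32 + 19, so a_2 = 2.
  32 = 1*19 + 13, so a_3 = 1.
  19 = 1*13 + 6, so a_4 = 1.
  13 = 2*6 + 1, so a_5 = 2.
  6 = 6*1 + 0, so a_6 = 6.
The remainder reaches 0 after 7 divisions, so the expansion has 7 partial quotients, read off in order.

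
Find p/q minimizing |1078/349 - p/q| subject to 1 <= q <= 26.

Expand x = 1078/349 as a continued fraction with the Euclidean algorithm:
  1078 = 3*349 + 31, so a_0 = 3.
  349 = 11*31 + 8, so a_1 = 11.
  31 = 3*8 + 7, so a_2 = 3.
  8 = 1*7 + 1, so a_3 = 1.
  7 = 7*1 + 0, so a_4 = 7.
so x = [3; 11, 3, 1, 7].
Convergents (p_i = a_i*p_{i-1} + p_{i-2}, q_i = a_i*q_{i-1} + q_{i-2} with p_{-2}=0, p_{-1}=1, q_{-2}=1, q_{-1}=0), until the denominator exceeds 26:
  i=0: a_0=3, p_0 = 3*1 + 0 = 3, q_0 = 3*0 + 1 = 1.
  i=1: a_1=11, p_1 = 11*3 + 1 = 34, q_1 = 11*1 + 0 = 11.
  i=2: a_2=3, p_2 = 3*34 + 3 = 105, q_2 = 3*11 + 1 = 34.
q_2 = 34 > 26, so the last convergent with denominator <= 26 is p_1/q_1 = 34/11.
The closest fraction with denominator <= 26 is either p_1/q_1 or the intermediate fraction (k*p_1 + p_0)/(k*q_1 + q_0) with the largest k >= 1 whose denominator stays <= 26; these approach x as k grows, and every other convergent or intermediate fraction in range is farther away.
Largest k: floor((26 - q_0)/q_1) = floor((26 - 1)/11) = 2.
That gives (2*34 + 3)/(2*11 + 1) = 71/23.
Compare the errors: |x - 34/11| = |1078*11 - 34*349|/(349*11) = 8/3839, and |x - 71/23| = |1078*23 - 71*349|/(349*23) = 15/8027.
Cross-multiplying, 15*3839 = 57585 < 64216 = 8*8027, so 15/8027 is smaller: the intermediate fraction 71/23 is closer to x than 34/11.

71/23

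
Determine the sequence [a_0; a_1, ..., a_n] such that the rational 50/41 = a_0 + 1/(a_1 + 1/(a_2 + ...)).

[1; 4, 1, 1, 4]

Run the Euclidean algorithm on 50 and 41; the successive quotients are the partial quotients a_0, a_1, ... (each step inverts the fractional part left over by the previous one):
  50 = 1*41 + 9, so a_0 = 1.
  41 = 4*9 + 5, so a_1 = 4.
  9 = 1*5 + 4, so a_2 = 1.
  5 = 1*4 + 1, so a_3 = 1.
  4 = 4*1 + 0, so a_4 = 4.
The remainder reaches 0 after 5 divisions, so the expansion has 5 partial quotients, read off in order.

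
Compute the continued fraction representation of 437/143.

Run the Euclidean algorithm on 437 and 143; the successive quotients are the partial quotients a_0, a_1, ... (each step inverts the fractional part left over by the previous one):
  437 = 3*143 + 8, so a_0 = 3.
  143 = 17*8 + 7, so a_1 = 17.
  8 = 1*7 + 1, so a_2 = 1.
  7 = 7*1 + 0, so a_3 = 7.
The remainder reaches 0 after 4 divisions, so the expansion has 4 partial quotients, read off in order.

[3; 17, 1, 7]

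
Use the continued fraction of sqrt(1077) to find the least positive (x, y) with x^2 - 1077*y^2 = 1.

(x, y) = (23522399, 716760)

First expand sqrt(1077) as a continued fraction. With x_i = (sqrt(1077) + m_i)/d_i and (m_0, d_0) = (0, 1): a_0 = floor(sqrt(1077)) = 32, since 32^2 = 1024 <= 1077 < 1089 = 33^2.
Iterate m_{i+1} = d_i*a_i - m_i, d_{i+1} = (1077 - m_{i+1}^2)/d_i, a_{i+1} = floor((a_0 + m_{i+1})/d_{i+1}):
  m_1 = 1*32 - 0 = 32, d_1 = (1077 - 32^2)/1 = 53/1 = 53, a_1 = floor((32 + 32)/53) = 1.
  m_2 = 53*1 - 32 = 21, d_2 = (1077 - 21^2)/53 = 636/53 = 12, a_2 = floor((32 + 21)/12) = 4.
  m_3 = 12*4 - 21 = 27, d_3 = (1077 - 27^2)/12 = 348/12 = 29, a_3 = floor((32 + 27)/29) = 2.
  m_4 = 29*2 - 27 = 31, d_4 = (1077 - 31^2)/29 = 116/29 = 4, a_4 = floor((32 + 31)/4) = 15.
  m_5 = 4*15 - 31 = 29, d_5 = (1077 - 29^2)/4 = 236/4 = 59, a_5 = floor((32 + 29)/59) = 1.
  m_6 = 59*1 - 29 = 30, d_6 = (1077 - 30^2)/59 = 177/59 = 3, a_6 = floor((32 + 30)/3) = 20.
  m_7 = 3*20 - 30 = 30, d_7 = (1077 - 30^2)/3 = 177/3 = 59, a_7 = floor((32 + 30)/59) = 1.
  m_8 = 59*1 - 30 = 29, d_8 = (1077 - 29^2)/59 = 236/59 = 4, a_8 = floor((32 + 29)/4) = 15.
  m_9 = 4*15 - 29 = 31, d_9 = (1077 - 31^2)/4 = 116/4 = 29, a_9 = floor((32 + 31)/29) = 2.
  m_10 = 29*2 - 31 = 27, d_10 = (1077 - 27^2)/29 = 348/29 = 12, a_10 = floor((32 + 27)/12) = 4.
  m_11 = 12*4 - 27 = 21, d_11 = (1077 - 21^2)/12 = 636/12 = 53, a_11 = floor((32 + 21)/53) = 1.
  m_12 = 53*1 - 21 = 32, d_12 = (1077 - 32^2)/53 = 53/53 = 1, a_12 = floor((32 + 32)/1) = 64.
  m_13 = 1*64 - 32 = 32, d_13 = (1077 - 32^2)/1 = 53/1 = 53: (m_13, d_13) = (m_1, d_1) = (32, 53), so from here the quotients repeat a_1, ..., a_12; the period length is 12.
So sqrt(1077) = [32; (1, 4, 2, 15, 1, 20, 1, 15, 2, 4, 1, 64)] with period length k = 12.
k is even, so the fundamental solution of x^2 - 1077y^2 = 1 is (p_{k-1}, q_{k-1}) = (p_11, q_11); compute convergents through index 11.
Convergents (p_i = a_i*p_{i-1} + p_{i-2}, q_i = a_i*q_{i-1} + q_{i-2} with p_{-2}=0, p_{-1}=1, q_{-2}=1, q_{-1}=0):
  i=0: a_0=32, p_0 = 32*1 + 0 = 32, q_0 = 32*0 + 1 = 1.
  i=1: a_1=1, p_1 = 1*32 + 1 = 33, q_1 = 1*1 + 0 = 1.
  i=2: a_2=4, p_2 = 4*33 + 32 = 164, q_2 = 4*1 + 1 = 5.
  i=3: a_3=2, p_3 = 2*164 + 33 = 361, q_3 = 2*5 + 1 = 11.
  i=4: a_4=15, p_4 = 15*361 + 164 = 5579, q_4 = 15*11 + 5 = 170.
  i=5: a_5=1, p_5 = 1*5579 + 361 = 5940, q_5 = 1*170 + 11 = 181.
  i=6: a_6=20, p_6 = 20*5940 + 5579 = 124379, q_6 = 20*181 + 170 = 3790.
  i=7: a_7=1, p_7 = 1*124379 + 5940 = 130319, q_7 = 1*3790 + 181 = 3971.
  i=8: a_8=15, p_8 = 15*130319 + 124379 = 2079164, q_8 = 15*3971 + 3790 = 63355.
  i=9: a_9=2, p_9 = 2*2079164 + 130319 = 4288647, q_9 = 2*63355 + 3971 = 130681.
  i=10: a_10=4, p_10 = 4*4288647 + 2079164 = 19233752, q_10 = 4*130681 + 63355 = 586079.
  i=11: a_11=1, p_11 = 1*19233752 + 4288647 = 23522399, q_11 = 1*586079 + 130681 = 716760.
Check: 23522399^2 - 1077*716760^2 = 553303254715201 - 553303254715200 = 1, so (x, y) = (23522399, 716760) solves the equation, and by the theorem it is the least positive solution.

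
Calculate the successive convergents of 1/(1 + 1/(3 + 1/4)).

Using the convergent recurrence p_i = a_i*p_{i-1} + p_{i-2}, q_i = a_i*q_{i-1} + q_{i-2} with p_{-2}=0, p_{-1}=1, q_{-2}=1, q_{-1}=0:
  i=0: a_0=0, p_0 = 0*1 + 0 = 0, q_0 = 0*0 + 1 = 1.
  i=1: a_1=1, p_1 = 1*0 + 1 = 1, q_1 = 1*1 + 0 = 1.
  i=2: a_2=3, p_2 = 3*1 + 0 = 3, q_2 = 3*1 + 1 = 4.
  i=3: a_3=4, p_3 = 4*3 + 1 = 13, q_3 = 4*4 + 1 = 17.

0/1, 1/1, 3/4, 13/17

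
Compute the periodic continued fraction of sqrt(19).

[4; (2, 1, 3, 1, 2, 8)]

Write x_i = (sqrt(19) + m_i)/d_i with (m_0, d_0) = (0, 1). a_0 = floor(sqrt(19)) = 4, since 4^2 = 16 <= 19 < 25 = 5^2.
Iterate m_{i+1} = d_i*a_i - m_i, d_{i+1} = (19 - m_{i+1}^2)/d_i, a_{i+1} = floor((a_0 + m_{i+1})/d_{i+1}):
  m_1 = 1*4 - 0 = 4, d_1 = (19 - 4^2)/1 = 3/1 = 3, a_1 = floor((4 + 4)/3) = 2.
  m_2 = 3*2 - 4 = 2, d_2 = (19 - 2^2)/3 = 15/3 = 5, a_2 = floor((4 + 2)/5) = 1.
  m_3 = 5*1 - 2 = 3, d_3 = (19 - 3^2)/5 = 10/5 = 2, a_3 = floor((4 + 3)/2) = 3.
  m_4 = 2*3 - 3 = 3, d_4 = (19 - 3^2)/2 = 10/2 = 5, a_4 = floor((4 + 3)/5) = 1.
  m_5 = 5*1 - 3 = 2, d_5 = (19 - 2^2)/5 = 15/5 = 3, a_5 = floor((4 + 2)/3) = 2.
  m_6 = 3*2 - 2 = 4, d_6 = (19 - 4^2)/3 = 3/3 = 1, a_6 = floor((4 + 4)/1) = 8.
  m_7 = 1*8 - 4 = 4, d_7 = (19 - 4^2)/1 = 3/1 = 3: (m_7, d_7) = (m_1, d_1) = (4, 3), so from here the quotients repeat a_1, ..., a_6; the period length is 6.
Hence the expansion of sqrt(19) is a_0 = 4 followed by the repeating block 2, 1, 3, 1, 2, 8 (period 6).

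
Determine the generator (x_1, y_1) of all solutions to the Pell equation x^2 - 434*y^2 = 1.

(x, y) = (125, 6)

First expand sqrt(434) as a continued fraction. With x_i = (sqrt(434) + m_i)/d_i and (m_0, d_0) = (0, 1): a_0 = floor(sqrt(434)) = 20, since 20^2 = 400 <= 434 < 441 = 21^2.
Iterate m_{i+1} = d_i*a_i - m_i, d_{i+1} = (434 - m_{i+1}^2)/d_i, a_{i+1} = floor((a_0 + m_{i+1})/d_{i+1}):
  m_1 = 1*20 - 0 = 20, d_1 = (434 - 20^2)/1 = 34/1 = 34, a_1 = floor((20 + 20)/34) = 1.
  m_2 = 34*1 - 20 = 14, d_2 = (434 - 14^2)/34 = 238/34 = 7, a_2 = floor((20 + 14)/7) = 4.
  m_3 = 7*4 - 14 = 14, d_3 = (434 - 14^2)/7 = 238/7 = 34, a_3 = floor((20 + 14)/34) = 1.
  m_4 = 34*1 - 14 = 20, d_4 = (434 - 20^2)/34 = 34/34 = 1, a_4 = floor((20 + 20)/1) = 40.
  m_5 = 1*40 - 20 = 20, d_5 = (434 - 20^2)/1 = 34/1 = 34: (m_5, d_5) = (m_1, d_1) = (20, 34), so from here the quotients repeat a_1, ..., a_4; the period length is 4.
So sqrt(434) = [20; (1, 4, 1, 40)] with period length k = 4.
k is even, so the fundamental solution of x^2 - 434y^2 = 1 is (p_{k-1}, q_{k-1}) = (p_3, q_3); compute convergents through index 3.
Convergents (p_i = a_i*p_{i-1} + p_{i-2}, q_i = a_i*q_{i-1} + q_{i-2} with p_{-2}=0, p_{-1}=1, q_{-2}=1, q_{-1}=0):
  i=0: a_0=20, p_0 = 20*1 + 0 = 20, q_0 = 20*0 + 1 = 1.
  i=1: a_1=1, p_1 = 1*20 + 1 = 21, q_1 = 1*1 + 0 = 1.
  i=2: a_2=4, p_2 = 4*21 + 20 = 104, q_2 = 4*1 + 1 = 5.
  i=3: a_3=1, p_3 = 1*104 + 21 = 125, q_3 = 1*5 + 1 = 6.
Check: 125^2 - 434*6^2 = 15625 - 15624 = 1, so (x, y) = (125, 6) solves the equation, and by the theorem it is the least positive solution.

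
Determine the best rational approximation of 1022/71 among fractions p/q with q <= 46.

Expand x = 1022/71 as a continued fraction with the Euclidean algorithm:
  1022 = 14*71 + 28, so a_0 = 14.
  71 = 2*28 + 15, so a_1 = 2.
  28 = 1*15 + 13, so a_2 = 1.
  15 = 1*13 + 2, so a_3 = 1.
  13 = 6*2 + 1, so a_4 = 6.
  2 = 2*1 + 0, so a_5 = 2.
so x = [14; 2, 1, 1, 6, 2].
Convergents (p_i = a_i*p_{i-1} + p_{i-2}, q_i = a_i*q_{i-1} + q_{i-2} with p_{-2}=0, p_{-1}=1, q_{-2}=1, q_{-1}=0), until the denominator exceeds 46:
  i=0: a_0=14, p_0 = 14*1 + 0 = 14, q_0 = 14*0 + 1 = 1.
  i=1: a_1=2, p_1 = 2*14 + 1 = 29, q_1 = 2*1 + 0 = 2.
  i=2: a_2=1, p_2 = 1*29 + 14 = 43, q_2 = 1*2 + 1 = 3.
  i=3: a_3=1, p_3 = 1*43 + 29 = 72, q_3 = 1*3 + 2 = 5.
  i=4: a_4=6, p_4 = 6*72 + 43 = 475, q_4 = 6*5 + 3 = 33.
  i=5: a_5=2, p_5 = 2*475 + 72 = 1022, q_5 = 2*33 + 5 = 71.
q_5 = 71 > 46, so the last convergent with denominator <= 46 is p_4/q_4 = 475/33.
The closest fraction with denominator <= 46 is either p_4/q_4 or the intermediate fraction (k*p_4 + p_3)/(k*q_4 + q_3) with the largest k >= 1 whose denominator stays <= 46; these approach x as k grows, and every other convergent or intermediate fraction in range is farther away.
Largest k: floor((46 - q_3)/q_4) = floor((46 - 5)/33) = 1.
That gives (1*475 + 72)/(1*33 + 5) = 547/38.
Compare the errors: |x - 475/33| = |1022*33 - 475*71|/(71*33) = 1/2343, and |x - 547/38| = |1022*38 - 547*71|/(71*38) = 1/2698.
Cross-multiplying, 1*2343 = 2343 < 2698 = 1*2698, so 1/2698 is smaller: the intermediate fraction 547/38 is closer to x than 475/33.

547/38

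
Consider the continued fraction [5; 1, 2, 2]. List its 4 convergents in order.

5/1, 6/1, 17/3, 40/7

Using the convergent recurrence p_i = a_i*p_{i-1} + p_{i-2}, q_i = a_i*q_{i-1} + q_{i-2} with p_{-2}=0, p_{-1}=1, q_{-2}=1, q_{-1}=0:
  i=0: a_0=5, p_0 = 5*1 + 0 = 5, q_0 = 5*0 + 1 = 1.
  i=1: a_1=1, p_1 = 1*5 + 1 = 6, q_1 = 1*1 + 0 = 1.
  i=2: a_2=2, p_2 = 2*6 + 5 = 17, q_2 = 2*1 + 1 = 3.
  i=3: a_3=2, p_3 = 2*17 + 6 = 40, q_3 = 2*3 + 1 = 7.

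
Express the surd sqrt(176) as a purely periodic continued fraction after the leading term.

Write x_i = (sqrt(176) + m_i)/d_i with (m_0, d_0) = (0, 1). a_0 = floor(sqrt(176)) = 13, since 13^2 = 169 <= 176 < 196 = 14^2.
Iterate m_{i+1} = d_i*a_i - m_i, d_{i+1} = (176 - m_{i+1}^2)/d_i, a_{i+1} = floor((a_0 + m_{i+1})/d_{i+1}):
  m_1 = 1*13 - 0 = 13, d_1 = (176 - 13^2)/1 = 7/1 = 7, a_1 = floor((13 + 13)/7) = 3.
  m_2 = 7*3 - 13 = 8, d_2 = (176 - 8^2)/7 = 112/7 = 16, a_2 = floor((13 + 8)/16) = 1.
  m_3 = 16*1 - 8 = 8, d_3 = (176 - 8^2)/16 = 112/16 = 7, a_3 = floor((13 + 8)/7) = 3.
  m_4 = 7*3 - 8 = 13, d_4 = (176 - 13^2)/7 = 7/7 = 1, a_4 = floor((13 + 13)/1) = 26.
  m_5 = 1*26 - 13 = 13, d_5 = (176 - 13^2)/1 = 7/1 = 7: (m_5, d_5) = (m_1, d_1) = (13, 7), so from here the quotients repeat a_1, ..., a_4; the period length is 4.
Hence the expansion of sqrt(176) is a_0 = 13 followed by the repeating block 3, 1, 3, 26 (period 4).

[13; (3, 1, 3, 26)]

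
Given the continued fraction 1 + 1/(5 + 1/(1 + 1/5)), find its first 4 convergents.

Using the convergent recurrence p_i = a_i*p_{i-1} + p_{i-2}, q_i = a_i*q_{i-1} + q_{i-2} with p_{-2}=0, p_{-1}=1, q_{-2}=1, q_{-1}=0:
  i=0: a_0=1, p_0 = 1*1 + 0 = 1, q_0 = 1*0 + 1 = 1.
  i=1: a_1=5, p_1 = 5*1 + 1 = 6, q_1 = 5*1 + 0 = 5.
  i=2: a_2=1, p_2 = 1*6 + 1 = 7, q_2 = 1*5 + 1 = 6.
  i=3: a_3=5, p_3 = 5*7 + 6 = 41, q_3 = 5*6 + 5 = 35.

1/1, 6/5, 7/6, 41/35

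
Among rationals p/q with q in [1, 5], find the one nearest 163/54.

Expand x = 163/54 as a continued fraction with the Euclidean algorithm:
  163 = 3*54 + 1, so a_0 = 3.
  54 = 54*1 + 0, so a_1 = 54.
so x = [3; 54].
Convergents (p_i = a_i*p_{i-1} + p_{i-2}, q_i = a_i*q_{i-1} + q_{i-2} with p_{-2}=0, p_{-1}=1, q_{-2}=1, q_{-1}=0), until the denominator exceeds 5:
  i=0: a_0=3, p_0 = 3*1 + 0 = 3, q_0 = 3*0 + 1 = 1.
  i=1: a_1=54, p_1 = 54*3 + 1 = 163, q_1 = 54*1 + 0 = 54.
q_1 = 54 > 5, so the last convergent with denominator <= 5 is p_0/q_0 = 3/1.
The closest fraction with denominator <= 5 is either p_0/q_0 or the intermediate fraction (k*p_0 + p_{-1})/(k*q_0 + q_{-1}) with the largest k >= 1 whose denominator stays <= 5; these approach x as k grows, and every other convergent or intermediate fraction in range is farther away.
Largest k: floor((5 - q_{-1})/q_0) = floor((5 - 0)/1) = 5 (using the seeds p_{-1} = 1, q_{-1} = 0).
That gives (5*3 + 1)/(5*1 + 0) = 16/5.
Compare the errors: |x - 3/1| = |163*1 - 3*54|/(54*1) = 1/54, and |x - 16/5| = |163*5 - 16*54|/(54*5) = 49/270.
Cross-multiplying, 1*270 = 270 < 2646 = 49*54, so 1/54 is smaller: the convergent 3/1 is closer to x than 16/5.

3/1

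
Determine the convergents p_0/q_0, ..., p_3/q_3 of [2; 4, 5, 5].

Using the convergent recurrence p_i = a_i*p_{i-1} + p_{i-2}, q_i = a_i*q_{i-1} + q_{i-2} with p_{-2}=0, p_{-1}=1, q_{-2}=1, q_{-1}=0:
  i=0: a_0=2, p_0 = 2*1 + 0 = 2, q_0 = 2*0 + 1 = 1.
  i=1: a_1=4, p_1 = 4*2 + 1 = 9, q_1 = 4*1 + 0 = 4.
  i=2: a_2=5, p_2 = 5*9 + 2 = 47, q_2 = 5*4 + 1 = 21.
  i=3: a_3=5, p_3 = 5*47 + 9 = 244, q_3 = 5*21 + 4 = 109.

2/1, 9/4, 47/21, 244/109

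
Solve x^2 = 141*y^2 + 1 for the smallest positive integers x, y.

(x, y) = (95, 8)

First expand sqrt(141) as a continued fraction. With x_i = (sqrt(141) + m_i)/d_i and (m_0, d_0) = (0, 1): a_0 = floor(sqrt(141)) = 11, since 11^2 = 121 <= 141 < 144 = 12^2.
Iterate m_{i+1} = d_i*a_i - m_i, d_{i+1} = (141 - m_{i+1}^2)/d_i, a_{i+1} = floor((a_0 + m_{i+1})/d_{i+1}):
  m_1 = 1*11 - 0 = 11, d_1 = (141 - 11^2)/1 = 20/1 = 20, a_1 = floor((11 + 11)/20) = 1.
  m_2 = 20*1 - 11 = 9, d_2 = (141 - 9^2)/20 = 60/20 = 3, a_2 = floor((11 + 9)/3) = 6.
  m_3 = 3*6 - 9 = 9, d_3 = (141 - 9^2)/3 = 60/3 = 20, a_3 = floor((11 + 9)/20) = 1.
  m_4 = 20*1 - 9 = 11, d_4 = (141 - 11^2)/20 = 20/20 = 1, a_4 = floor((11 + 11)/1) = 22.
  m_5 = 1*22 - 11 = 11, d_5 = (141 - 11^2)/1 = 20/1 = 20: (m_5, d_5) = (m_1, d_1) = (11, 20), so from here the quotients repeat a_1, ..., a_4; the period length is 4.
So sqrt(141) = [11; (1, 6, 1, 22)] with period length k = 4.
k is even, so the fundamental solution of x^2 - 141y^2 = 1 is (p_{k-1}, q_{k-1}) = (p_3, q_3); compute convergents through index 3.
Convergents (p_i = a_i*p_{i-1} + p_{i-2}, q_i = a_i*q_{i-1} + q_{i-2} with p_{-2}=0, p_{-1}=1, q_{-2}=1, q_{-1}=0):
  i=0: a_0=11, p_0 = 11*1 + 0 = 11, q_0 = 11*0 + 1 = 1.
  i=1: a_1=1, p_1 = 1*11 + 1 = 12, q_1 = 1*1 + 0 = 1.
  i=2: a_2=6, p_2 = 6*12 + 11 = 83, q_2 = 6*1 + 1 = 7.
  i=3: a_3=1, p_3 = 1*83 + 12 = 95, q_3 = 1*7 + 1 = 8.
Check: 95^2 - 141*8^2 = 9025 - 9024 = 1, so (x, y) = (95, 8) solves the equation, and by the theorem it is the least positive solution.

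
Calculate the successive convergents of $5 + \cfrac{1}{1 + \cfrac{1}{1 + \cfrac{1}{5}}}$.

Using the convergent recurrence p_i = a_i*p_{i-1} + p_{i-2}, q_i = a_i*q_{i-1} + q_{i-2} with p_{-2}=0, p_{-1}=1, q_{-2}=1, q_{-1}=0:
  i=0: a_0=5, p_0 = 5*1 + 0 = 5, q_0 = 5*0 + 1 = 1.
  i=1: a_1=1, p_1 = 1*5 + 1 = 6, q_1 = 1*1 + 0 = 1.
  i=2: a_2=1, p_2 = 1*6 + 5 = 11, q_2 = 1*1 + 1 = 2.
  i=3: a_3=5, p_3 = 5*11 + 6 = 61, q_3 = 5*2 + 1 = 11.

5/1, 6/1, 11/2, 61/11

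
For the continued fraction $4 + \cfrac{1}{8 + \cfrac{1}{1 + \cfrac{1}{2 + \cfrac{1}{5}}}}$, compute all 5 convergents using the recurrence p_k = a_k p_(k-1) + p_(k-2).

4/1, 33/8, 37/9, 107/26, 572/139

Using the convergent recurrence p_i = a_i*p_{i-1} + p_{i-2}, q_i = a_i*q_{i-1} + q_{i-2} with p_{-2}=0, p_{-1}=1, q_{-2}=1, q_{-1}=0:
  i=0: a_0=4, p_0 = 4*1 + 0 = 4, q_0 = 4*0 + 1 = 1.
  i=1: a_1=8, p_1 = 8*4 + 1 = 33, q_1 = 8*1 + 0 = 8.
  i=2: a_2=1, p_2 = 1*33 + 4 = 37, q_2 = 1*8 + 1 = 9.
  i=3: a_3=2, p_3 = 2*37 + 33 = 107, q_3 = 2*9 + 8 = 26.
  i=4: a_4=5, p_4 = 5*107 + 37 = 572, q_4 = 5*26 + 9 = 139.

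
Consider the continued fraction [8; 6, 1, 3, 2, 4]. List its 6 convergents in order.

8/1, 49/6, 57/7, 220/27, 497/61, 2208/271

Using the convergent recurrence p_i = a_i*p_{i-1} + p_{i-2}, q_i = a_i*q_{i-1} + q_{i-2} with p_{-2}=0, p_{-1}=1, q_{-2}=1, q_{-1}=0:
  i=0: a_0=8, p_0 = 8*1 + 0 = 8, q_0 = 8*0 + 1 = 1.
  i=1: a_1=6, p_1 = 6*8 + 1 = 49, q_1 = 6*1 + 0 = 6.
  i=2: a_2=1, p_2 = 1*49 + 8 = 57, q_2 = 1*6 + 1 = 7.
  i=3: a_3=3, p_3 = 3*57 + 49 = 220, q_3 = 3*7 + 6 = 27.
  i=4: a_4=2, p_4 = 2*220 + 57 = 497, q_4 = 2*27 + 7 = 61.
  i=5: a_5=4, p_5 = 4*497 + 220 = 2208, q_5 = 4*61 + 27 = 271.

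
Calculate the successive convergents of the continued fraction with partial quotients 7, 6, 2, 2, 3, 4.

7/1, 43/6, 93/13, 229/32, 780/109, 3349/468

Using the convergent recurrence p_i = a_i*p_{i-1} + p_{i-2}, q_i = a_i*q_{i-1} + q_{i-2} with p_{-2}=0, p_{-1}=1, q_{-2}=1, q_{-1}=0:
  i=0: a_0=7, p_0 = 7*1 + 0 = 7, q_0 = 7*0 + 1 = 1.
  i=1: a_1=6, p_1 = 6*7 + 1 = 43, q_1 = 6*1 + 0 = 6.
  i=2: a_2=2, p_2 = 2*43 + 7 = 93, q_2 = 2*6 + 1 = 13.
  i=3: a_3=2, p_3 = 2*93 + 43 = 229, q_3 = 2*13 + 6 = 32.
  i=4: a_4=3, p_4 = 3*229 + 93 = 780, q_4 = 3*32 + 13 = 109.
  i=5: a_5=4, p_5 = 4*780 + 229 = 3349, q_5 = 4*109 + 32 = 468.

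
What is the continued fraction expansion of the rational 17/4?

Run the Euclidean algorithm on 17 and 4; the successive quotients are the partial quotients a_0, a_1, ... (each step inverts the fractional part left over by the previous one):
  17 = 4*4 + 1, so a_0 = 4.
  4 = 4*1 + 0, so a_1 = 4.
The remainder reaches 0 after 2 divisions, so the expansion has 2 partial quotients, read off in order.

[4; 4]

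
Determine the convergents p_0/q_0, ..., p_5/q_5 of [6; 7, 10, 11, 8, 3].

Using the convergent recurrence p_i = a_i*p_{i-1} + p_{i-2}, q_i = a_i*q_{i-1} + q_{i-2} with p_{-2}=0, p_{-1}=1, q_{-2}=1, q_{-1}=0:
  i=0: a_0=6, p_0 = 6*1 + 0 = 6, q_0 = 6*0 + 1 = 1.
  i=1: a_1=7, p_1 = 7*6 + 1 = 43, q_1 = 7*1 + 0 = 7.
  i=2: a_2=10, p_2 = 10*43 + 6 = 436, q_2 = 10*7 + 1 = 71.
  i=3: a_3=11, p_3 = 11*436 + 43 = 4839, q_3 = 11*71 + 7 = 788.
  i=4: a_4=8, p_4 = 8*4839 + 436 = 39148, q_4 = 8*788 + 71 = 6375.
  i=5: a_5=3, p_5 = 3*39148 + 4839 = 122283, q_5 = 3*6375 + 788 = 19913.

6/1, 43/7, 436/71, 4839/788, 39148/6375, 122283/19913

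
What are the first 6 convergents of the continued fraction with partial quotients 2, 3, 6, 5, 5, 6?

Using the convergent recurrence p_i = a_i*p_{i-1} + p_{i-2}, q_i = a_i*q_{i-1} + q_{i-2} with p_{-2}=0, p_{-1}=1, q_{-2}=1, q_{-1}=0:
  i=0: a_0=2, p_0 = 2*1 + 0 = 2, q_0 = 2*0 + 1 = 1.
  i=1: a_1=3, p_1 = 3*2 + 1 = 7, q_1 = 3*1 + 0 = 3.
  i=2: a_2=6, p_2 = 6*7 + 2 = 44, q_2 = 6*3 + 1 = 19.
  i=3: a_3=5, p_3 = 5*44 + 7 = 227, q_3 = 5*19 + 3 = 98.
  i=4: a_4=5, p_4 = 5*227 + 44 = 1179, q_4 = 5*98 + 19 = 509.
  i=5: a_5=6, p_5 = 6*1179 + 227 = 7301, q_5 = 6*509 + 98 = 3152.

2/1, 7/3, 44/19, 227/98, 1179/509, 7301/3152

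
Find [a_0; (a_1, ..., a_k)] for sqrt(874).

[29; (1, 1, 3, 2, 3, 1, 1, 58)]

Write x_i = (sqrt(874) + m_i)/d_i with (m_0, d_0) = (0, 1). a_0 = floor(sqrt(874)) = 29, since 29^2 = 841 <= 874 < 900 = 30^2.
Iterate m_{i+1} = d_i*a_i - m_i, d_{i+1} = (874 - m_{i+1}^2)/d_i, a_{i+1} = floor((a_0 + m_{i+1})/d_{i+1}):
  m_1 = 1*29 - 0 = 29, d_1 = (874 - 29^2)/1 = 33/1 = 33, a_1 = floor((29 + 29)/33) = 1.
  m_2 = 33*1 - 29 = 4, d_2 = (874 - 4^2)/33 = 858/33 = 26, a_2 = floor((29 + 4)/26) = 1.
  m_3 = 26*1 - 4 = 22, d_3 = (874 - 22^2)/26 = 390/26 = 15, a_3 = floor((29 + 22)/15) = 3.
  m_4 = 15*3 - 22 = 23, d_4 = (874 - 23^2)/15 = 345/15 = 23, a_4 = floor((29 + 23)/23) = 2.
  m_5 = 23*2 - 23 = 23, d_5 = (874 - 23^2)/23 = 345/23 = 15, a_5 = floor((29 + 23)/15) = 3.
  m_6 = 15*3 - 23 = 22, d_6 = (874 - 22^2)/15 = 390/15 = 26, a_6 = floor((29 + 22)/26) = 1.
  m_7 = 26*1 - 22 = 4, d_7 = (874 - 4^2)/26 = 858/26 = 33, a_7 = floor((29 + 4)/33) = 1.
  m_8 = 33*1 - 4 = 29, d_8 = (874 - 29^2)/33 = 33/33 = 1, a_8 = floor((29 + 29)/1) = 58.
  m_9 = 1*58 - 29 = 29, d_9 = (874 - 29^2)/1 = 33/1 = 33: (m_9, d_9) = (m_1, d_1) = (29, 33), so from here the quotients repeat a_1, ..., a_8; the period length is 8.
Hence the expansion of sqrt(874) is a_0 = 29 followed by the repeating block 1, 1, 3, 2, 3, 1, 1, 58 (period 8).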